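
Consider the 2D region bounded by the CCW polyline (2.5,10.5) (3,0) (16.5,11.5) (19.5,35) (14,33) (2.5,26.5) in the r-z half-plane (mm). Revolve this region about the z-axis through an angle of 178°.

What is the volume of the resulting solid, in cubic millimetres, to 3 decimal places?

Volume = 11867.023 mm³

Profile (r,z), 6 vertices: (2.5,10.5) (3,0) (16.5,11.5) (19.5,35) (14,33) (2.5,26.5)
edge 0: (2.5,10.5)→(3,0)  cross = 2.5·0 − 3·10.5 = -31.5000; (r_i+r_j)·cross = 5.5·-31.5000 = -173.2500
edge 1: (3,0)→(16.5,11.5)  cross = 3·11.5 − 16.5·0 = 34.5000; (r_i+r_j)·cross = 19.5·34.5000 = 672.7500
edge 2: (16.5,11.5)→(19.5,35)  cross = 16.5·35 − 19.5·11.5 = 353.2500; (r_i+r_j)·cross = 36·353.2500 = 12717.0000
edge 3: (19.5,35)→(14,33)  cross = 19.5·33 − 14·35 = 153.5000; (r_i+r_j)·cross = 33.5·153.5000 = 5142.2500
edge 4: (14,33)→(2.5,26.5)  cross = 14·26.5 − 2.5·33 = 288.5000; (r_i+r_j)·cross = 16.5·288.5000 = 4760.2500
edge 5: (2.5,26.5)→(2.5,10.5)  cross = 2.5·10.5 − 2.5·26.5 = -40.0000; (r_i+r_j)·cross = 5·-40.0000 = -200.0000
Σcross = 758.2500 → A = |Σcross|/2 = 379.1250 mm²
Σ(r_i+r_j)·cross = 22919.0000 → first moment M = |Σ|/6 = 3819.8333
R_c = M/A = 3819.8333/379.1250 = 10.0754 mm
θ = 178° = 3.106686 rad
V = θ·R_c·A = 3.106686·10.0754·379.1250 = 11867.023 mm³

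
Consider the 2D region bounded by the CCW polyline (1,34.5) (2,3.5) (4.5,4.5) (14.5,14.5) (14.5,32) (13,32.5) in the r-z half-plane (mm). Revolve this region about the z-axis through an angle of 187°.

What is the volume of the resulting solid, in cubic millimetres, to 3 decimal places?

Volume = 7866.627 mm³

Profile (r,z), 6 vertices: (1,34.5) (2,3.5) (4.5,4.5) (14.5,14.5) (14.5,32) (13,32.5)
edge 0: (1,34.5)→(2,3.5)  cross = 1·3.5 − 2·34.5 = -65.5000; (r_i+r_j)·cross = 3·-65.5000 = -196.5000
edge 1: (2,3.5)→(4.5,4.5)  cross = 2·4.5 − 4.5·3.5 = -6.7500; (r_i+r_j)·cross = 6.5·-6.7500 = -43.8750
edge 2: (4.5,4.5)→(14.5,14.5)  cross = 4.5·14.5 − 14.5·4.5 = 0.0000; (r_i+r_j)·cross = 19·0.0000 = 0.0000
edge 3: (14.5,14.5)→(14.5,32)  cross = 14.5·32 − 14.5·14.5 = 253.7500; (r_i+r_j)·cross = 29·253.7500 = 7358.7500
edge 4: (14.5,32)→(13,32.5)  cross = 14.5·32.5 − 13·32 = 55.2500; (r_i+r_j)·cross = 27.5·55.2500 = 1519.3750
edge 5: (13,32.5)→(1,34.5)  cross = 13·34.5 − 1·32.5 = 416.0000; (r_i+r_j)·cross = 14·416.0000 = 5824.0000
Σcross = 652.7500 → A = |Σcross|/2 = 326.3750 mm²
Σ(r_i+r_j)·cross = 14461.7500 → first moment M = |Σ|/6 = 2410.2917
R_c = M/A = 2410.2917/326.3750 = 7.3850 mm
θ = 187° = 3.263766 rad
V = θ·R_c·A = 3.263766·7.3850·326.3750 = 7866.627 mm³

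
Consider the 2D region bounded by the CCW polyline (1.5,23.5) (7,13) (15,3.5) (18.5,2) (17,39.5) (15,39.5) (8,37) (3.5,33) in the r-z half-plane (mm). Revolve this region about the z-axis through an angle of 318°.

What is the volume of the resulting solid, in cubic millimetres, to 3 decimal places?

Volume = 26199.007 mm³

Profile (r,z), 8 vertices: (1.5,23.5) (7,13) (15,3.5) (18.5,2) (17,39.5) (15,39.5) (8,37) (3.5,33)
edge 0: (1.5,23.5)→(7,13)  cross = 1.5·13 − 7·23.5 = -145.0000; (r_i+r_j)·cross = 8.5·-145.0000 = -1232.5000
edge 1: (7,13)→(15,3.5)  cross = 7·3.5 − 15·13 = -170.5000; (r_i+r_j)·cross = 22·-170.5000 = -3751.0000
edge 2: (15,3.5)→(18.5,2)  cross = 15·2 − 18.5·3.5 = -34.7500; (r_i+r_j)·cross = 33.5·-34.7500 = -1164.1250
edge 3: (18.5,2)→(17,39.5)  cross = 18.5·39.5 − 17·2 = 696.7500; (r_i+r_j)·cross = 35.5·696.7500 = 24734.6250
edge 4: (17,39.5)→(15,39.5)  cross = 17·39.5 − 15·39.5 = 79.0000; (r_i+r_j)·cross = 32·79.0000 = 2528.0000
edge 5: (15,39.5)→(8,37)  cross = 15·37 − 8·39.5 = 239.0000; (r_i+r_j)·cross = 23·239.0000 = 5497.0000
edge 6: (8,37)→(3.5,33)  cross = 8·33 − 3.5·37 = 134.5000; (r_i+r_j)·cross = 11.5·134.5000 = 1546.7500
edge 7: (3.5,33)→(1.5,23.5)  cross = 3.5·23.5 − 1.5·33 = 32.7500; (r_i+r_j)·cross = 5·32.7500 = 163.7500
Σcross = 831.7500 → A = |Σcross|/2 = 415.8750 mm²
Σ(r_i+r_j)·cross = 28322.5000 → first moment M = |Σ|/6 = 4720.4167
R_c = M/A = 4720.4167/415.8750 = 11.3506 mm
θ = 318° = 5.550147 rad
V = θ·R_c·A = 5.550147·11.3506·415.8750 = 26199.007 mm³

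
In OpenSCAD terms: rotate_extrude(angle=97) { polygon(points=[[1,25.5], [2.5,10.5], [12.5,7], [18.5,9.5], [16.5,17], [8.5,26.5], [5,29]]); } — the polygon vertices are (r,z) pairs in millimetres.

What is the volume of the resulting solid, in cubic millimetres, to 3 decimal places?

Profile (r,z), 7 vertices: (1,25.5) (2.5,10.5) (12.5,7) (18.5,9.5) (16.5,17) (8.5,26.5) (5,29)
edge 0: (1,25.5)→(2.5,10.5)  cross = 1·10.5 − 2.5·25.5 = -53.2500; (r_i+r_j)·cross = 3.5·-53.2500 = -186.3750
edge 1: (2.5,10.5)→(12.5,7)  cross = 2.5·7 − 12.5·10.5 = -113.7500; (r_i+r_j)·cross = 15·-113.7500 = -1706.2500
edge 2: (12.5,7)→(18.5,9.5)  cross = 12.5·9.5 − 18.5·7 = -10.7500; (r_i+r_j)·cross = 31·-10.7500 = -333.2500
edge 3: (18.5,9.5)→(16.5,17)  cross = 18.5·17 − 16.5·9.5 = 157.7500; (r_i+r_j)·cross = 35·157.7500 = 5521.2500
edge 4: (16.5,17)→(8.5,26.5)  cross = 16.5·26.5 − 8.5·17 = 292.7500; (r_i+r_j)·cross = 25·292.7500 = 7318.7500
edge 5: (8.5,26.5)→(5,29)  cross = 8.5·29 − 5·26.5 = 114.0000; (r_i+r_j)·cross = 13.5·114.0000 = 1539.0000
edge 6: (5,29)→(1,25.5)  cross = 5·25.5 − 1·29 = 98.5000; (r_i+r_j)·cross = 6·98.5000 = 591.0000
Σcross = 485.2500 → A = |Σcross|/2 = 242.6250 mm²
Σ(r_i+r_j)·cross = 12744.1250 → first moment M = |Σ|/6 = 2124.0208
R_c = M/A = 2124.0208/242.6250 = 8.7543 mm
θ = 97° = 1.692969 rad
V = θ·R_c·A = 1.692969·8.7543·242.6250 = 3595.902 mm³

Volume = 3595.902 mm³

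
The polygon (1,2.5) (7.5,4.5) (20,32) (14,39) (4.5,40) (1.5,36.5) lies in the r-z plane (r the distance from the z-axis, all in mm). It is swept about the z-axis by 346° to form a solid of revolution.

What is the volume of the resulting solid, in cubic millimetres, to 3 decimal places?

Volume = 23097.302 mm³

Profile (r,z), 6 vertices: (1,2.5) (7.5,4.5) (20,32) (14,39) (4.5,40) (1.5,36.5)
edge 0: (1,2.5)→(7.5,4.5)  cross = 1·4.5 − 7.5·2.5 = -14.2500; (r_i+r_j)·cross = 8.5·-14.2500 = -121.1250
edge 1: (7.5,4.5)→(20,32)  cross = 7.5·32 − 20·4.5 = 150.0000; (r_i+r_j)·cross = 27.5·150.0000 = 4125.0000
edge 2: (20,32)→(14,39)  cross = 20·39 − 14·32 = 332.0000; (r_i+r_j)·cross = 34·332.0000 = 11288.0000
edge 3: (14,39)→(4.5,40)  cross = 14·40 − 4.5·39 = 384.5000; (r_i+r_j)·cross = 18.5·384.5000 = 7113.2500
edge 4: (4.5,40)→(1.5,36.5)  cross = 4.5·36.5 − 1.5·40 = 104.2500; (r_i+r_j)·cross = 6·104.2500 = 625.5000
edge 5: (1.5,36.5)→(1,2.5)  cross = 1.5·2.5 − 1·36.5 = -32.7500; (r_i+r_j)·cross = 2.5·-32.7500 = -81.8750
Σcross = 923.7500 → A = |Σcross|/2 = 461.8750 mm²
Σ(r_i+r_j)·cross = 22948.7500 → first moment M = |Σ|/6 = 3824.7917
R_c = M/A = 3824.7917/461.8750 = 8.2810 mm
θ = 346° = 6.038839 rad
V = θ·R_c·A = 6.038839·8.2810·461.8750 = 23097.302 mm³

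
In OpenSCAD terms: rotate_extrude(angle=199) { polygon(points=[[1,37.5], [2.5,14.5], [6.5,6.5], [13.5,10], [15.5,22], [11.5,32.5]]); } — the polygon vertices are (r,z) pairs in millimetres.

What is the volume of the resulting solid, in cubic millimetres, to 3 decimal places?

Profile (r,z), 6 vertices: (1,37.5) (2.5,14.5) (6.5,6.5) (13.5,10) (15.5,22) (11.5,32.5)
edge 0: (1,37.5)→(2.5,14.5)  cross = 1·14.5 − 2.5·37.5 = -79.2500; (r_i+r_j)·cross = 3.5·-79.2500 = -277.3750
edge 1: (2.5,14.5)→(6.5,6.5)  cross = 2.5·6.5 − 6.5·14.5 = -78.0000; (r_i+r_j)·cross = 9·-78.0000 = -702.0000
edge 2: (6.5,6.5)→(13.5,10)  cross = 6.5·10 − 13.5·6.5 = -22.7500; (r_i+r_j)·cross = 20·-22.7500 = -455.0000
edge 3: (13.5,10)→(15.5,22)  cross = 13.5·22 − 15.5·10 = 142.0000; (r_i+r_j)·cross = 29·142.0000 = 4118.0000
edge 4: (15.5,22)→(11.5,32.5)  cross = 15.5·32.5 − 11.5·22 = 250.7500; (r_i+r_j)·cross = 27·250.7500 = 6770.2500
edge 5: (11.5,32.5)→(1,37.5)  cross = 11.5·37.5 − 1·32.5 = 398.7500; (r_i+r_j)·cross = 12.5·398.7500 = 4984.3750
Σcross = 611.5000 → A = |Σcross|/2 = 305.7500 mm²
Σ(r_i+r_j)·cross = 14438.2500 → first moment M = |Σ|/6 = 2406.3750
R_c = M/A = 2406.3750/305.7500 = 7.8704 mm
θ = 199° = 3.473205 rad
V = θ·R_c·A = 3.473205·7.8704·305.7500 = 8357.834 mm³

Volume = 8357.834 mm³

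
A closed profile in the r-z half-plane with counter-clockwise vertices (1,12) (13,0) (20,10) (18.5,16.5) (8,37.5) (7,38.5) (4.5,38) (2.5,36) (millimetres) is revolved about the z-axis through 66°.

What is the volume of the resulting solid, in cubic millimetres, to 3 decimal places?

Volume = 4755.883 mm³

Profile (r,z), 8 vertices: (1,12) (13,0) (20,10) (18.5,16.5) (8,37.5) (7,38.5) (4.5,38) (2.5,36)
edge 0: (1,12)→(13,0)  cross = 1·0 − 13·12 = -156.0000; (r_i+r_j)·cross = 14·-156.0000 = -2184.0000
edge 1: (13,0)→(20,10)  cross = 13·10 − 20·0 = 130.0000; (r_i+r_j)·cross = 33·130.0000 = 4290.0000
edge 2: (20,10)→(18.5,16.5)  cross = 20·16.5 − 18.5·10 = 145.0000; (r_i+r_j)·cross = 38.5·145.0000 = 5582.5000
edge 3: (18.5,16.5)→(8,37.5)  cross = 18.5·37.5 − 8·16.5 = 561.7500; (r_i+r_j)·cross = 26.5·561.7500 = 14886.3750
edge 4: (8,37.5)→(7,38.5)  cross = 8·38.5 − 7·37.5 = 45.5000; (r_i+r_j)·cross = 15·45.5000 = 682.5000
edge 5: (7,38.5)→(4.5,38)  cross = 7·38 − 4.5·38.5 = 92.7500; (r_i+r_j)·cross = 11.5·92.7500 = 1066.6250
edge 6: (4.5,38)→(2.5,36)  cross = 4.5·36 − 2.5·38 = 67.0000; (r_i+r_j)·cross = 7·67.0000 = 469.0000
edge 7: (2.5,36)→(1,12)  cross = 2.5·12 − 1·36 = -6.0000; (r_i+r_j)·cross = 3.5·-6.0000 = -21.0000
Σcross = 880.0000 → A = |Σcross|/2 = 440.0000 mm²
Σ(r_i+r_j)·cross = 24772.0000 → first moment M = |Σ|/6 = 4128.6667
R_c = M/A = 4128.6667/440.0000 = 9.3833 mm
θ = 66° = 1.151917 rad
V = θ·R_c·A = 1.151917·9.3833·440.0000 = 4755.883 mm³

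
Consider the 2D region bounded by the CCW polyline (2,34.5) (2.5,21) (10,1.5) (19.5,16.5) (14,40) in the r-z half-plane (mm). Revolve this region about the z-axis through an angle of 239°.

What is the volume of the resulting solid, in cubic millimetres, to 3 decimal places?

Volume = 18122.286 mm³

Profile (r,z), 5 vertices: (2,34.5) (2.5,21) (10,1.5) (19.5,16.5) (14,40)
edge 0: (2,34.5)→(2.5,21)  cross = 2·21 − 2.5·34.5 = -44.2500; (r_i+r_j)·cross = 4.5·-44.2500 = -199.1250
edge 1: (2.5,21)→(10,1.5)  cross = 2.5·1.5 − 10·21 = -206.2500; (r_i+r_j)·cross = 12.5·-206.2500 = -2578.1250
edge 2: (10,1.5)→(19.5,16.5)  cross = 10·16.5 − 19.5·1.5 = 135.7500; (r_i+r_j)·cross = 29.5·135.7500 = 4004.6250
edge 3: (19.5,16.5)→(14,40)  cross = 19.5·40 − 14·16.5 = 549.0000; (r_i+r_j)·cross = 33.5·549.0000 = 18391.5000
edge 4: (14,40)→(2,34.5)  cross = 14·34.5 − 2·40 = 403.0000; (r_i+r_j)·cross = 16·403.0000 = 6448.0000
Σcross = 837.2500 → A = |Σcross|/2 = 418.6250 mm²
Σ(r_i+r_j)·cross = 26066.8750 → first moment M = |Σ|/6 = 4344.4792
R_c = M/A = 4344.4792/418.6250 = 10.3780 mm
θ = 239° = 4.171337 rad
V = θ·R_c·A = 4.171337·10.3780·418.6250 = 18122.286 mm³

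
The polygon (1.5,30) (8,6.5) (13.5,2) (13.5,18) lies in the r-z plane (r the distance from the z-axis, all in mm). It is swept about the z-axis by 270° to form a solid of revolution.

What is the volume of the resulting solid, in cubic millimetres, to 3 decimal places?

Volume = 6104.115 mm³

Profile (r,z), 4 vertices: (1.5,30) (8,6.5) (13.5,2) (13.5,18)
edge 0: (1.5,30)→(8,6.5)  cross = 1.5·6.5 − 8·30 = -230.2500; (r_i+r_j)·cross = 9.5·-230.2500 = -2187.3750
edge 1: (8,6.5)→(13.5,2)  cross = 8·2 − 13.5·6.5 = -71.7500; (r_i+r_j)·cross = 21.5·-71.7500 = -1542.6250
edge 2: (13.5,2)→(13.5,18)  cross = 13.5·18 − 13.5·2 = 216.0000; (r_i+r_j)·cross = 27·216.0000 = 5832.0000
edge 3: (13.5,18)→(1.5,30)  cross = 13.5·30 − 1.5·18 = 378.0000; (r_i+r_j)·cross = 15·378.0000 = 5670.0000
Σcross = 292.0000 → A = |Σcross|/2 = 146.0000 mm²
Σ(r_i+r_j)·cross = 7772.0000 → first moment M = |Σ|/6 = 1295.3333
R_c = M/A = 1295.3333/146.0000 = 8.8721 mm
θ = 270° = 4.712389 rad
V = θ·R_c·A = 4.712389·8.8721·146.0000 = 6104.115 mm³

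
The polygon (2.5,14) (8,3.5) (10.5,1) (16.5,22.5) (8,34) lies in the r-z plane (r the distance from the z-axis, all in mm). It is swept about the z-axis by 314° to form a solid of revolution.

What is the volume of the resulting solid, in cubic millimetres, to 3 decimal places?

Profile (r,z), 5 vertices: (2.5,14) (8,3.5) (10.5,1) (16.5,22.5) (8,34)
edge 0: (2.5,14)→(8,3.5)  cross = 2.5·3.5 − 8·14 = -103.2500; (r_i+r_j)·cross = 10.5·-103.2500 = -1084.1250
edge 1: (8,3.5)→(10.5,1)  cross = 8·1 − 10.5·3.5 = -28.7500; (r_i+r_j)·cross = 18.5·-28.7500 = -531.8750
edge 2: (10.5,1)→(16.5,22.5)  cross = 10.5·22.5 − 16.5·1 = 219.7500; (r_i+r_j)·cross = 27·219.7500 = 5933.2500
edge 3: (16.5,22.5)→(8,34)  cross = 16.5·34 − 8·22.5 = 381.0000; (r_i+r_j)·cross = 24.5·381.0000 = 9334.5000
edge 4: (8,34)→(2.5,14)  cross = 8·14 − 2.5·34 = 27.0000; (r_i+r_j)·cross = 10.5·27.0000 = 283.5000
Σcross = 495.7500 → A = |Σcross|/2 = 247.8750 mm²
Σ(r_i+r_j)·cross = 13935.2500 → first moment M = |Σ|/6 = 2322.5417
R_c = M/A = 2322.5417/247.8750 = 9.3698 mm
θ = 314° = 5.480334 rad
V = θ·R_c·A = 5.480334·9.3698·247.8750 = 12728.304 mm³

Volume = 12728.304 mm³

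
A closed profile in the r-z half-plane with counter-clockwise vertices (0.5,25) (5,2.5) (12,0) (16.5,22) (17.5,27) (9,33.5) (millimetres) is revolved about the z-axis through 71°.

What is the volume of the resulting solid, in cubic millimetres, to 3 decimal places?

Profile (r,z), 6 vertices: (0.5,25) (5,2.5) (12,0) (16.5,22) (17.5,27) (9,33.5)
edge 0: (0.5,25)→(5,2.5)  cross = 0.5·2.5 − 5·25 = -123.7500; (r_i+r_j)·cross = 5.5·-123.7500 = -680.6250
edge 1: (5,2.5)→(12,0)  cross = 5·0 − 12·2.5 = -30.0000; (r_i+r_j)·cross = 17·-30.0000 = -510.0000
edge 2: (12,0)→(16.5,22)  cross = 12·22 − 16.5·0 = 264.0000; (r_i+r_j)·cross = 28.5·264.0000 = 7524.0000
edge 3: (16.5,22)→(17.5,27)  cross = 16.5·27 − 17.5·22 = 60.5000; (r_i+r_j)·cross = 34·60.5000 = 2057.0000
edge 4: (17.5,27)→(9,33.5)  cross = 17.5·33.5 − 9·27 = 343.2500; (r_i+r_j)·cross = 26.5·343.2500 = 9096.1250
edge 5: (9,33.5)→(0.5,25)  cross = 9·25 − 0.5·33.5 = 208.2500; (r_i+r_j)·cross = 9.5·208.2500 = 1978.3750
Σcross = 722.2500 → A = |Σcross|/2 = 361.1250 mm²
Σ(r_i+r_j)·cross = 19464.8750 → first moment M = |Σ|/6 = 3244.1458
R_c = M/A = 3244.1458/361.1250 = 8.9834 mm
θ = 71° = 1.239184 rad
V = θ·R_c·A = 1.239184·8.9834·361.1250 = 4020.093 mm³

Volume = 4020.093 mm³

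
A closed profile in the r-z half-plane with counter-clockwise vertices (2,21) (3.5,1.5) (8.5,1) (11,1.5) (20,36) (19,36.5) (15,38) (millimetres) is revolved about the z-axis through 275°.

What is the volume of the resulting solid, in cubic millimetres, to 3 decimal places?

Profile (r,z), 7 vertices: (2,21) (3.5,1.5) (8.5,1) (11,1.5) (20,36) (19,36.5) (15,38)
edge 0: (2,21)→(3.5,1.5)  cross = 2·1.5 − 3.5·21 = -70.5000; (r_i+r_j)·cross = 5.5·-70.5000 = -387.7500
edge 1: (3.5,1.5)→(8.5,1)  cross = 3.5·1 − 8.5·1.5 = -9.2500; (r_i+r_j)·cross = 12·-9.2500 = -111.0000
edge 2: (8.5,1)→(11,1.5)  cross = 8.5·1.5 − 11·1 = 1.7500; (r_i+r_j)·cross = 19.5·1.7500 = 34.1250
edge 3: (11,1.5)→(20,36)  cross = 11·36 − 20·1.5 = 366.0000; (r_i+r_j)·cross = 31·366.0000 = 11346.0000
edge 4: (20,36)→(19,36.5)  cross = 20·36.5 − 19·36 = 46.0000; (r_i+r_j)·cross = 39·46.0000 = 1794.0000
edge 5: (19,36.5)→(15,38)  cross = 19·38 − 15·36.5 = 174.5000; (r_i+r_j)·cross = 34·174.5000 = 5933.0000
edge 6: (15,38)→(2,21)  cross = 15·21 − 2·38 = 239.0000; (r_i+r_j)·cross = 17·239.0000 = 4063.0000
Σcross = 747.5000 → A = |Σcross|/2 = 373.7500 mm²
Σ(r_i+r_j)·cross = 22671.3750 → first moment M = |Σ|/6 = 3778.5625
R_c = M/A = 3778.5625/373.7500 = 10.1099 mm
θ = 275° = 4.799655 rad
V = θ·R_c·A = 4.799655·10.1099·373.7500 = 18135.798 mm³

Volume = 18135.798 mm³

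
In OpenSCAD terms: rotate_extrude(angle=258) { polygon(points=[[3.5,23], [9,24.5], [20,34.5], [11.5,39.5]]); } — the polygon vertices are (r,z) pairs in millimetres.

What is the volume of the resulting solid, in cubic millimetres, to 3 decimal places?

Volume = 5673.716 mm³

Profile (r,z), 4 vertices: (3.5,23) (9,24.5) (20,34.5) (11.5,39.5)
edge 0: (3.5,23)→(9,24.5)  cross = 3.5·24.5 − 9·23 = -121.2500; (r_i+r_j)·cross = 12.5·-121.2500 = -1515.6250
edge 1: (9,24.5)→(20,34.5)  cross = 9·34.5 − 20·24.5 = -179.5000; (r_i+r_j)·cross = 29·-179.5000 = -5205.5000
edge 2: (20,34.5)→(11.5,39.5)  cross = 20·39.5 − 11.5·34.5 = 393.2500; (r_i+r_j)·cross = 31.5·393.2500 = 12387.3750
edge 3: (11.5,39.5)→(3.5,23)  cross = 11.5·23 − 3.5·39.5 = 126.2500; (r_i+r_j)·cross = 15·126.2500 = 1893.7500
Σcross = 218.7500 → A = |Σcross|/2 = 109.3750 mm²
Σ(r_i+r_j)·cross = 7560.0000 → first moment M = |Σ|/6 = 1260.0000
R_c = M/A = 1260.0000/109.3750 = 11.5200 mm
θ = 258° = 4.502949 rad
V = θ·R_c·A = 4.502949·11.5200·109.3750 = 5673.716 mm³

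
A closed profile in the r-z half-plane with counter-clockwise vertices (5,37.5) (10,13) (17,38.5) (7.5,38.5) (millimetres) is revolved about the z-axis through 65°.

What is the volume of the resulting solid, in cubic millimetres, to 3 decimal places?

Profile (r,z), 4 vertices: (5,37.5) (10,13) (17,38.5) (7.5,38.5)
edge 0: (5,37.5)→(10,13)  cross = 5·13 − 10·37.5 = -310.0000; (r_i+r_j)·cross = 15·-310.0000 = -4650.0000
edge 1: (10,13)→(17,38.5)  cross = 10·38.5 − 17·13 = 164.0000; (r_i+r_j)·cross = 27·164.0000 = 4428.0000
edge 2: (17,38.5)→(7.5,38.5)  cross = 17·38.5 − 7.5·38.5 = 365.7500; (r_i+r_j)·cross = 24.5·365.7500 = 8960.8750
edge 3: (7.5,38.5)→(5,37.5)  cross = 7.5·37.5 − 5·38.5 = 88.7500; (r_i+r_j)·cross = 12.5·88.7500 = 1109.3750
Σcross = 308.5000 → A = |Σcross|/2 = 154.2500 mm²
Σ(r_i+r_j)·cross = 9848.2500 → first moment M = |Σ|/6 = 1641.3750
R_c = M/A = 1641.3750/154.2500 = 10.6410 mm
θ = 65° = 1.134464 rad
V = θ·R_c·A = 1.134464·10.6410·154.2500 = 1862.081 mm³

Volume = 1862.081 mm³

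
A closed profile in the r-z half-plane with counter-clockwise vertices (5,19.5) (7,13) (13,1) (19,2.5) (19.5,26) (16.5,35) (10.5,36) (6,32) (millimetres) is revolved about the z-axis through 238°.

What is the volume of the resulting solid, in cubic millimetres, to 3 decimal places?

Volume = 20924.929 mm³

Profile (r,z), 8 vertices: (5,19.5) (7,13) (13,1) (19,2.5) (19.5,26) (16.5,35) (10.5,36) (6,32)
edge 0: (5,19.5)→(7,13)  cross = 5·13 − 7·19.5 = -71.5000; (r_i+r_j)·cross = 12·-71.5000 = -858.0000
edge 1: (7,13)→(13,1)  cross = 7·1 − 13·13 = -162.0000; (r_i+r_j)·cross = 20·-162.0000 = -3240.0000
edge 2: (13,1)→(19,2.5)  cross = 13·2.5 − 19·1 = 13.5000; (r_i+r_j)·cross = 32·13.5000 = 432.0000
edge 3: (19,2.5)→(19.5,26)  cross = 19·26 − 19.5·2.5 = 445.2500; (r_i+r_j)·cross = 38.5·445.2500 = 17142.1250
edge 4: (19.5,26)→(16.5,35)  cross = 19.5·35 − 16.5·26 = 253.5000; (r_i+r_j)·cross = 36·253.5000 = 9126.0000
edge 5: (16.5,35)→(10.5,36)  cross = 16.5·36 − 10.5·35 = 226.5000; (r_i+r_j)·cross = 27·226.5000 = 6115.5000
edge 6: (10.5,36)→(6,32)  cross = 10.5·32 − 6·36 = 120.0000; (r_i+r_j)·cross = 16.5·120.0000 = 1980.0000
edge 7: (6,32)→(5,19.5)  cross = 6·19.5 − 5·32 = -43.0000; (r_i+r_j)·cross = 11·-43.0000 = -473.0000
Σcross = 782.2500 → A = |Σcross|/2 = 391.1250 mm²
Σ(r_i+r_j)·cross = 30224.6250 → first moment M = |Σ|/6 = 5037.4375
R_c = M/A = 5037.4375/391.1250 = 12.8794 mm
θ = 238° = 4.153884 rad
V = θ·R_c·A = 4.153884·12.8794·391.1250 = 20924.929 mm³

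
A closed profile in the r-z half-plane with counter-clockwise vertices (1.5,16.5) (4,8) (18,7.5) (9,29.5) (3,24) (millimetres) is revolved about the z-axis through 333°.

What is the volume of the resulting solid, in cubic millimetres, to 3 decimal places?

Profile (r,z), 5 vertices: (1.5,16.5) (4,8) (18,7.5) (9,29.5) (3,24)
edge 0: (1.5,16.5)→(4,8)  cross = 1.5·8 − 4·16.5 = -54.0000; (r_i+r_j)·cross = 5.5·-54.0000 = -297.0000
edge 1: (4,8)→(18,7.5)  cross = 4·7.5 − 18·8 = -114.0000; (r_i+r_j)·cross = 22·-114.0000 = -2508.0000
edge 2: (18,7.5)→(9,29.5)  cross = 18·29.5 − 9·7.5 = 463.5000; (r_i+r_j)·cross = 27·463.5000 = 12514.5000
edge 3: (9,29.5)→(3,24)  cross = 9·24 − 3·29.5 = 127.5000; (r_i+r_j)·cross = 12·127.5000 = 1530.0000
edge 4: (3,24)→(1.5,16.5)  cross = 3·16.5 − 1.5·24 = 13.5000; (r_i+r_j)·cross = 4.5·13.5000 = 60.7500
Σcross = 436.5000 → A = |Σcross|/2 = 218.2500 mm²
Σ(r_i+r_j)·cross = 11300.2500 → first moment M = |Σ|/6 = 1883.3750
R_c = M/A = 1883.3750/218.2500 = 8.6294 mm
θ = 333° = 5.811946 rad
V = θ·R_c·A = 5.811946·8.6294·218.2500 = 10946.075 mm³

Volume = 10946.075 mm³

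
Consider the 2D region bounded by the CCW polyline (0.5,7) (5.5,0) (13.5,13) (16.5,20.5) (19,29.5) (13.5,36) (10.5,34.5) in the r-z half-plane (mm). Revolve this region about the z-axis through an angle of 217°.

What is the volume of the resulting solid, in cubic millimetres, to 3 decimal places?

Profile (r,z), 7 vertices: (0.5,7) (5.5,0) (13.5,13) (16.5,20.5) (19,29.5) (13.5,36) (10.5,34.5)
edge 0: (0.5,7)→(5.5,0)  cross = 0.5·0 − 5.5·7 = -38.5000; (r_i+r_j)·cross = 6·-38.5000 = -231.0000
edge 1: (5.5,0)→(13.5,13)  cross = 5.5·13 − 13.5·0 = 71.5000; (r_i+r_j)·cross = 19·71.5000 = 1358.5000
edge 2: (13.5,13)→(16.5,20.5)  cross = 13.5·20.5 − 16.5·13 = 62.2500; (r_i+r_j)·cross = 30·62.2500 = 1867.5000
edge 3: (16.5,20.5)→(19,29.5)  cross = 16.5·29.5 − 19·20.5 = 97.2500; (r_i+r_j)·cross = 35.5·97.2500 = 3452.3750
edge 4: (19,29.5)→(13.5,36)  cross = 19·36 − 13.5·29.5 = 285.7500; (r_i+r_j)·cross = 32.5·285.7500 = 9286.8750
edge 5: (13.5,36)→(10.5,34.5)  cross = 13.5·34.5 − 10.5·36 = 87.7500; (r_i+r_j)·cross = 24·87.7500 = 2106.0000
edge 6: (10.5,34.5)→(0.5,7)  cross = 10.5·7 − 0.5·34.5 = 56.2500; (r_i+r_j)·cross = 11·56.2500 = 618.7500
Σcross = 622.2500 → A = |Σcross|/2 = 311.1250 mm²
Σ(r_i+r_j)·cross = 18459.0000 → first moment M = |Σ|/6 = 3076.5000
R_c = M/A = 3076.5000/311.1250 = 9.8883 mm
θ = 217° = 3.787364 rad
V = θ·R_c·A = 3.787364·9.8883·311.1250 = 11651.827 mm³

Volume = 11651.827 mm³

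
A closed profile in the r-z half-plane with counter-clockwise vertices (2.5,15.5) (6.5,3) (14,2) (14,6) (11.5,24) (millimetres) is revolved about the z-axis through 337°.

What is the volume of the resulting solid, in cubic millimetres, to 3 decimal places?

Volume = 8428.807 mm³

Profile (r,z), 5 vertices: (2.5,15.5) (6.5,3) (14,2) (14,6) (11.5,24)
edge 0: (2.5,15.5)→(6.5,3)  cross = 2.5·3 − 6.5·15.5 = -93.2500; (r_i+r_j)·cross = 9·-93.2500 = -839.2500
edge 1: (6.5,3)→(14,2)  cross = 6.5·2 − 14·3 = -29.0000; (r_i+r_j)·cross = 20.5·-29.0000 = -594.5000
edge 2: (14,2)→(14,6)  cross = 14·6 − 14·2 = 56.0000; (r_i+r_j)·cross = 28·56.0000 = 1568.0000
edge 3: (14,6)→(11.5,24)  cross = 14·24 − 11.5·6 = 267.0000; (r_i+r_j)·cross = 25.5·267.0000 = 6808.5000
edge 4: (11.5,24)→(2.5,15.5)  cross = 11.5·15.5 − 2.5·24 = 118.2500; (r_i+r_j)·cross = 14·118.2500 = 1655.5000
Σcross = 319.0000 → A = |Σcross|/2 = 159.5000 mm²
Σ(r_i+r_j)·cross = 8598.2500 → first moment M = |Σ|/6 = 1433.0417
R_c = M/A = 1433.0417/159.5000 = 8.9846 mm
θ = 337° = 5.881760 rad
V = θ·R_c·A = 5.881760·8.9846·159.5000 = 8428.807 mm³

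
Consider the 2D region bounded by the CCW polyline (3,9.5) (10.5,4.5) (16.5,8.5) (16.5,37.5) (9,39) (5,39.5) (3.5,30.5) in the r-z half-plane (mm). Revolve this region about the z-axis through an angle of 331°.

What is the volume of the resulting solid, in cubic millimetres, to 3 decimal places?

Volume = 23901.178 mm³

Profile (r,z), 7 vertices: (3,9.5) (10.5,4.5) (16.5,8.5) (16.5,37.5) (9,39) (5,39.5) (3.5,30.5)
edge 0: (3,9.5)→(10.5,4.5)  cross = 3·4.5 − 10.5·9.5 = -86.2500; (r_i+r_j)·cross = 13.5·-86.2500 = -1164.3750
edge 1: (10.5,4.5)→(16.5,8.5)  cross = 10.5·8.5 − 16.5·4.5 = 15.0000; (r_i+r_j)·cross = 27·15.0000 = 405.0000
edge 2: (16.5,8.5)→(16.5,37.5)  cross = 16.5·37.5 − 16.5·8.5 = 478.5000; (r_i+r_j)·cross = 33·478.5000 = 15790.5000
edge 3: (16.5,37.5)→(9,39)  cross = 16.5·39 − 9·37.5 = 306.0000; (r_i+r_j)·cross = 25.5·306.0000 = 7803.0000
edge 4: (9,39)→(5,39.5)  cross = 9·39.5 − 5·39 = 160.5000; (r_i+r_j)·cross = 14·160.5000 = 2247.0000
edge 5: (5,39.5)→(3.5,30.5)  cross = 5·30.5 − 3.5·39.5 = 14.2500; (r_i+r_j)·cross = 8.5·14.2500 = 121.1250
edge 6: (3.5,30.5)→(3,9.5)  cross = 3.5·9.5 − 3·30.5 = -58.2500; (r_i+r_j)·cross = 6.5·-58.2500 = -378.6250
Σcross = 829.7500 → A = |Σcross|/2 = 414.8750 mm²
Σ(r_i+r_j)·cross = 24823.6250 → first moment M = |Σ|/6 = 4137.2708
R_c = M/A = 4137.2708/414.8750 = 9.9723 mm
θ = 331° = 5.777040 rad
V = θ·R_c·A = 5.777040·9.9723·414.8750 = 23901.178 mm³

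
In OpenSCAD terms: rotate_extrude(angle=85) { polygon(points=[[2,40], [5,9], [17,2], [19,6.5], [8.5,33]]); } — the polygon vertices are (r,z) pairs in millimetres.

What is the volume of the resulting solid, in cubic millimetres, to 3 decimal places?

Volume = 4151.442 mm³

Profile (r,z), 5 vertices: (2,40) (5,9) (17,2) (19,6.5) (8.5,33)
edge 0: (2,40)→(5,9)  cross = 2·9 − 5·40 = -182.0000; (r_i+r_j)·cross = 7·-182.0000 = -1274.0000
edge 1: (5,9)→(17,2)  cross = 5·2 − 17·9 = -143.0000; (r_i+r_j)·cross = 22·-143.0000 = -3146.0000
edge 2: (17,2)→(19,6.5)  cross = 17·6.5 − 19·2 = 72.5000; (r_i+r_j)·cross = 36·72.5000 = 2610.0000
edge 3: (19,6.5)→(8.5,33)  cross = 19·33 − 8.5·6.5 = 571.7500; (r_i+r_j)·cross = 27.5·571.7500 = 15723.1250
edge 4: (8.5,33)→(2,40)  cross = 8.5·40 − 2·33 = 274.0000; (r_i+r_j)·cross = 10.5·274.0000 = 2877.0000
Σcross = 593.2500 → A = |Σcross|/2 = 296.6250 mm²
Σ(r_i+r_j)·cross = 16790.1250 → first moment M = |Σ|/6 = 2798.3542
R_c = M/A = 2798.3542/296.6250 = 9.4340 mm
θ = 85° = 1.483530 rad
V = θ·R_c·A = 1.483530·9.4340·296.6250 = 4151.442 mm³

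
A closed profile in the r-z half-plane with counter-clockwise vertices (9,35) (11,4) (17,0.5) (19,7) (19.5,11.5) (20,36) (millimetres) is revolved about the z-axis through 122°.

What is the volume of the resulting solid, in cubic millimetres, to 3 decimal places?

Volume = 9907.286 mm³

Profile (r,z), 6 vertices: (9,35) (11,4) (17,0.5) (19,7) (19.5,11.5) (20,36)
edge 0: (9,35)→(11,4)  cross = 9·4 − 11·35 = -349.0000; (r_i+r_j)·cross = 20·-349.0000 = -6980.0000
edge 1: (11,4)→(17,0.5)  cross = 11·0.5 − 17·4 = -62.5000; (r_i+r_j)·cross = 28·-62.5000 = -1750.0000
edge 2: (17,0.5)→(19,7)  cross = 17·7 − 19·0.5 = 109.5000; (r_i+r_j)·cross = 36·109.5000 = 3942.0000
edge 3: (19,7)→(19.5,11.5)  cross = 19·11.5 − 19.5·7 = 82.0000; (r_i+r_j)·cross = 38.5·82.0000 = 3157.0000
edge 4: (19.5,11.5)→(20,36)  cross = 19.5·36 − 20·11.5 = 472.0000; (r_i+r_j)·cross = 39.5·472.0000 = 18644.0000
edge 5: (20,36)→(9,35)  cross = 20·35 − 9·36 = 376.0000; (r_i+r_j)·cross = 29·376.0000 = 10904.0000
Σcross = 628.0000 → A = |Σcross|/2 = 314.0000 mm²
Σ(r_i+r_j)·cross = 27917.0000 → first moment M = |Σ|/6 = 4652.8333
R_c = M/A = 4652.8333/314.0000 = 14.8179 mm
θ = 122° = 2.129302 rad
V = θ·R_c·A = 2.129302·14.8179·314.0000 = 9907.286 mm³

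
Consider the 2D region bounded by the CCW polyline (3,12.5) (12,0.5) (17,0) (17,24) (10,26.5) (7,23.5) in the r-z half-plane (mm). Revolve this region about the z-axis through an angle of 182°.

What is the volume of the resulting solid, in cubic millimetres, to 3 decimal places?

Profile (r,z), 6 vertices: (3,12.5) (12,0.5) (17,0) (17,24) (10,26.5) (7,23.5)
edge 0: (3,12.5)→(12,0.5)  cross = 3·0.5 − 12·12.5 = -148.5000; (r_i+r_j)·cross = 15·-148.5000 = -2227.5000
edge 1: (12,0.5)→(17,0)  cross = 12·0 − 17·0.5 = -8.5000; (r_i+r_j)·cross = 29·-8.5000 = -246.5000
edge 2: (17,0)→(17,24)  cross = 17·24 − 17·0 = 408.0000; (r_i+r_j)·cross = 34·408.0000 = 13872.0000
edge 3: (17,24)→(10,26.5)  cross = 17·26.5 − 10·24 = 210.5000; (r_i+r_j)·cross = 27·210.5000 = 5683.5000
edge 4: (10,26.5)→(7,23.5)  cross = 10·23.5 − 7·26.5 = 49.5000; (r_i+r_j)·cross = 17·49.5000 = 841.5000
edge 5: (7,23.5)→(3,12.5)  cross = 7·12.5 − 3·23.5 = 17.0000; (r_i+r_j)·cross = 10·17.0000 = 170.0000
Σcross = 528.0000 → A = |Σcross|/2 = 264.0000 mm²
Σ(r_i+r_j)·cross = 18093.0000 → first moment M = |Σ|/6 = 3015.5000
R_c = M/A = 3015.5000/264.0000 = 11.4223 mm
θ = 182° = 3.176499 rad
V = θ·R_c·A = 3.176499·11.4223·264.0000 = 9578.733 mm³

Volume = 9578.733 mm³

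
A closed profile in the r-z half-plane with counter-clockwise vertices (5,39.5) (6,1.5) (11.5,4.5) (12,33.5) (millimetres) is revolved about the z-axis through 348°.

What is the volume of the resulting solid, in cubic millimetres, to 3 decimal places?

Volume = 10771.788 mm³

Profile (r,z), 4 vertices: (5,39.5) (6,1.5) (11.5,4.5) (12,33.5)
edge 0: (5,39.5)→(6,1.5)  cross = 5·1.5 − 6·39.5 = -229.5000; (r_i+r_j)·cross = 11·-229.5000 = -2524.5000
edge 1: (6,1.5)→(11.5,4.5)  cross = 6·4.5 − 11.5·1.5 = 9.7500; (r_i+r_j)·cross = 17.5·9.7500 = 170.6250
edge 2: (11.5,4.5)→(12,33.5)  cross = 11.5·33.5 − 12·4.5 = 331.2500; (r_i+r_j)·cross = 23.5·331.2500 = 7784.3750
edge 3: (12,33.5)→(5,39.5)  cross = 12·39.5 − 5·33.5 = 306.5000; (r_i+r_j)·cross = 17·306.5000 = 5210.5000
Σcross = 418.0000 → A = |Σcross|/2 = 209.0000 mm²
Σ(r_i+r_j)·cross = 10641.0000 → first moment M = |Σ|/6 = 1773.5000
R_c = M/A = 1773.5000/209.0000 = 8.4856 mm
θ = 348° = 6.073746 rad
V = θ·R_c·A = 6.073746·8.4856·209.0000 = 10771.788 mm³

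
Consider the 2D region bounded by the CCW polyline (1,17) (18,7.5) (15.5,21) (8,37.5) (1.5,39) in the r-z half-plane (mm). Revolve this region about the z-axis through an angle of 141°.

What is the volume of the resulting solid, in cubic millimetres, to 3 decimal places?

Volume = 6236.111 mm³

Profile (r,z), 5 vertices: (1,17) (18,7.5) (15.5,21) (8,37.5) (1.5,39)
edge 0: (1,17)→(18,7.5)  cross = 1·7.5 − 18·17 = -298.5000; (r_i+r_j)·cross = 19·-298.5000 = -5671.5000
edge 1: (18,7.5)→(15.5,21)  cross = 18·21 − 15.5·7.5 = 261.7500; (r_i+r_j)·cross = 33.5·261.7500 = 8768.6250
edge 2: (15.5,21)→(8,37.5)  cross = 15.5·37.5 − 8·21 = 413.2500; (r_i+r_j)·cross = 23.5·413.2500 = 9711.3750
edge 3: (8,37.5)→(1.5,39)  cross = 8·39 − 1.5·37.5 = 255.7500; (r_i+r_j)·cross = 9.5·255.7500 = 2429.6250
edge 4: (1.5,39)→(1,17)  cross = 1.5·17 − 1·39 = -13.5000; (r_i+r_j)·cross = 2.5·-13.5000 = -33.7500
Σcross = 618.7500 → A = |Σcross|/2 = 309.3750 mm²
Σ(r_i+r_j)·cross = 15204.3750 → first moment M = |Σ|/6 = 2534.0625
R_c = M/A = 2534.0625/309.3750 = 8.1909 mm
θ = 141° = 2.460914 rad
V = θ·R_c·A = 2.460914·8.1909·309.3750 = 6236.111 mm³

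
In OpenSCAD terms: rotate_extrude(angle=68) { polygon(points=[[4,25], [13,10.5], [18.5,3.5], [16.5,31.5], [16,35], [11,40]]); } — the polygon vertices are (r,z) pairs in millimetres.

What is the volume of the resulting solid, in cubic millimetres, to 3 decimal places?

Profile (r,z), 6 vertices: (4,25) (13,10.5) (18.5,3.5) (16.5,31.5) (16,35) (11,40)
edge 0: (4,25)→(13,10.5)  cross = 4·10.5 − 13·25 = -283.0000; (r_i+r_j)·cross = 17·-283.0000 = -4811.0000
edge 1: (13,10.5)→(18.5,3.5)  cross = 13·3.5 − 18.5·10.5 = -148.7500; (r_i+r_j)·cross = 31.5·-148.7500 = -4685.6250
edge 2: (18.5,3.5)→(16.5,31.5)  cross = 18.5·31.5 − 16.5·3.5 = 525.0000; (r_i+r_j)·cross = 35·525.0000 = 18375.0000
edge 3: (16.5,31.5)→(16,35)  cross = 16.5·35 − 16·31.5 = 73.5000; (r_i+r_j)·cross = 32.5·73.5000 = 2388.7500
edge 4: (16,35)→(11,40)  cross = 16·40 − 11·35 = 255.0000; (r_i+r_j)·cross = 27·255.0000 = 6885.0000
edge 5: (11,40)→(4,25)  cross = 11·25 − 4·40 = 115.0000; (r_i+r_j)·cross = 15·115.0000 = 1725.0000
Σcross = 536.7500 → A = |Σcross|/2 = 268.3750 mm²
Σ(r_i+r_j)·cross = 19877.1250 → first moment M = |Σ|/6 = 3312.8542
R_c = M/A = 3312.8542/268.3750 = 12.3441 mm
θ = 68° = 1.186824 rad
V = θ·R_c·A = 1.186824·12.3441·268.3750 = 3931.774 mm³

Volume = 3931.774 mm³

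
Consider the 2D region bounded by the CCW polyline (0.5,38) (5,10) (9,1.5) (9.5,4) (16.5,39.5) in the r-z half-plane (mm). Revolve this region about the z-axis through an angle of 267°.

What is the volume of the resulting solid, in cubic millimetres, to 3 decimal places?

Profile (r,z), 5 vertices: (0.5,38) (5,10) (9,1.5) (9.5,4) (16.5,39.5)
edge 0: (0.5,38)→(5,10)  cross = 0.5·10 − 5·38 = -185.0000; (r_i+r_j)·cross = 5.5·-185.0000 = -1017.5000
edge 1: (5,10)→(9,1.5)  cross = 5·1.5 − 9·10 = -82.5000; (r_i+r_j)·cross = 14·-82.5000 = -1155.0000
edge 2: (9,1.5)→(9.5,4)  cross = 9·4 − 9.5·1.5 = 21.7500; (r_i+r_j)·cross = 18.5·21.7500 = 402.3750
edge 3: (9.5,4)→(16.5,39.5)  cross = 9.5·39.5 − 16.5·4 = 309.2500; (r_i+r_j)·cross = 26·309.2500 = 8040.5000
edge 4: (16.5,39.5)→(0.5,38)  cross = 16.5·38 − 0.5·39.5 = 607.2500; (r_i+r_j)·cross = 17·607.2500 = 10323.2500
Σcross = 670.7500 → A = |Σcross|/2 = 335.3750 mm²
Σ(r_i+r_j)·cross = 16593.6250 → first moment M = |Σ|/6 = 2765.6042
R_c = M/A = 2765.6042/335.3750 = 8.2463 mm
θ = 267° = 4.660029 rad
V = θ·R_c·A = 4.660029·8.2463·335.3750 = 12887.796 mm³

Volume = 12887.796 mm³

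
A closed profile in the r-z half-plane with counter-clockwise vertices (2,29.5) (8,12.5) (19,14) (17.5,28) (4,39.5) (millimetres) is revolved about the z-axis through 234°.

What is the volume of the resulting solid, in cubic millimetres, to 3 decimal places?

Profile (r,z), 5 vertices: (2,29.5) (8,12.5) (19,14) (17.5,28) (4,39.5)
edge 0: (2,29.5)→(8,12.5)  cross = 2·12.5 − 8·29.5 = -211.0000; (r_i+r_j)·cross = 10·-211.0000 = -2110.0000
edge 1: (8,12.5)→(19,14)  cross = 8·14 − 19·12.5 = -125.5000; (r_i+r_j)·cross = 27·-125.5000 = -3388.5000
edge 2: (19,14)→(17.5,28)  cross = 19·28 − 17.5·14 = 287.0000; (r_i+r_j)·cross = 36.5·287.0000 = 10475.5000
edge 3: (17.5,28)→(4,39.5)  cross = 17.5·39.5 − 4·28 = 579.2500; (r_i+r_j)·cross = 21.5·579.2500 = 12453.8750
edge 4: (4,39.5)→(2,29.5)  cross = 4·29.5 − 2·39.5 = 39.0000; (r_i+r_j)·cross = 6·39.0000 = 234.0000
Σcross = 568.7500 → A = |Σcross|/2 = 284.3750 mm²
Σ(r_i+r_j)·cross = 17664.8750 → first moment M = |Σ|/6 = 2944.1458
R_c = M/A = 2944.1458/284.3750 = 10.3530 mm
θ = 234° = 4.084070 rad
V = θ·R_c·A = 4.084070·10.3530·284.3750 = 12024.099 mm³

Volume = 12024.099 mm³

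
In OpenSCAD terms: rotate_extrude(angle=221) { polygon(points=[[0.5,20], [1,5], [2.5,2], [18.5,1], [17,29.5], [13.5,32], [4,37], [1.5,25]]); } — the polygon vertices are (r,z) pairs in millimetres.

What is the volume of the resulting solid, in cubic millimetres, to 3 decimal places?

Volume = 18777.705 mm³

Profile (r,z), 8 vertices: (0.5,20) (1,5) (2.5,2) (18.5,1) (17,29.5) (13.5,32) (4,37) (1.5,25)
edge 0: (0.5,20)→(1,5)  cross = 0.5·5 − 1·20 = -17.5000; (r_i+r_j)·cross = 1.5·-17.5000 = -26.2500
edge 1: (1,5)→(2.5,2)  cross = 1·2 − 2.5·5 = -10.5000; (r_i+r_j)·cross = 3.5·-10.5000 = -36.7500
edge 2: (2.5,2)→(18.5,1)  cross = 2.5·1 − 18.5·2 = -34.5000; (r_i+r_j)·cross = 21·-34.5000 = -724.5000
edge 3: (18.5,1)→(17,29.5)  cross = 18.5·29.5 − 17·1 = 528.7500; (r_i+r_j)·cross = 35.5·528.7500 = 18770.6250
edge 4: (17,29.5)→(13.5,32)  cross = 17·32 − 13.5·29.5 = 145.7500; (r_i+r_j)·cross = 30.5·145.7500 = 4445.3750
edge 5: (13.5,32)→(4,37)  cross = 13.5·37 − 4·32 = 371.5000; (r_i+r_j)·cross = 17.5·371.5000 = 6501.2500
edge 6: (4,37)→(1.5,25)  cross = 4·25 − 1.5·37 = 44.5000; (r_i+r_j)·cross = 5.5·44.5000 = 244.7500
edge 7: (1.5,25)→(0.5,20)  cross = 1.5·20 − 0.5·25 = 17.5000; (r_i+r_j)·cross = 2·17.5000 = 35.0000
Σcross = 1045.5000 → A = |Σcross|/2 = 522.7500 mm²
Σ(r_i+r_j)·cross = 29209.5000 → first moment M = |Σ|/6 = 4868.2500
R_c = M/A = 4868.2500/522.7500 = 9.3128 mm
θ = 221° = 3.857178 rad
V = θ·R_c·A = 3.857178·9.3128·522.7500 = 18777.705 mm³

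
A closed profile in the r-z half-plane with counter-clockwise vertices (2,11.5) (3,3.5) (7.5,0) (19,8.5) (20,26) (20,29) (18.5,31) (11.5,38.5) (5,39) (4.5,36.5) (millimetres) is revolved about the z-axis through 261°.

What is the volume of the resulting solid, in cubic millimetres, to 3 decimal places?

Profile (r,z), 10 vertices: (2,11.5) (3,3.5) (7.5,0) (19,8.5) (20,26) (20,29) (18.5,31) (11.5,38.5) (5,39) (4.5,36.5)
edge 0: (2,11.5)→(3,3.5)  cross = 2·3.5 − 3·11.5 = -27.5000; (r_i+r_j)·cross = 5·-27.5000 = -137.5000
edge 1: (3,3.5)→(7.5,0)  cross = 3·0 − 7.5·3.5 = -26.2500; (r_i+r_j)·cross = 10.5·-26.2500 = -275.6250
edge 2: (7.5,0)→(19,8.5)  cross = 7.5·8.5 − 19·0 = 63.7500; (r_i+r_j)·cross = 26.5·63.7500 = 1689.3750
edge 3: (19,8.5)→(20,26)  cross = 19·26 − 20·8.5 = 324.0000; (r_i+r_j)·cross = 39·324.0000 = 12636.0000
edge 4: (20,26)→(20,29)  cross = 20·29 − 20·26 = 60.0000; (r_i+r_j)·cross = 40·60.0000 = 2400.0000
edge 5: (20,29)→(18.5,31)  cross = 20·31 − 18.5·29 = 83.5000; (r_i+r_j)·cross = 38.5·83.5000 = 3214.7500
edge 6: (18.5,31)→(11.5,38.5)  cross = 18.5·38.5 − 11.5·31 = 355.7500; (r_i+r_j)·cross = 30·355.7500 = 10672.5000
edge 7: (11.5,38.5)→(5,39)  cross = 11.5·39 − 5·38.5 = 256.0000; (r_i+r_j)·cross = 16.5·256.0000 = 4224.0000
edge 8: (5,39)→(4.5,36.5)  cross = 5·36.5 − 4.5·39 = 7.0000; (r_i+r_j)·cross = 9.5·7.0000 = 66.5000
edge 9: (4.5,36.5)→(2,11.5)  cross = 4.5·11.5 − 2·36.5 = -21.2500; (r_i+r_j)·cross = 6.5·-21.2500 = -138.1250
Σcross = 1075.0000 → A = |Σcross|/2 = 537.5000 mm²
Σ(r_i+r_j)·cross = 34351.8750 → first moment M = |Σ|/6 = 5725.3125
R_c = M/A = 5725.3125/537.5000 = 10.6517 mm
θ = 261° = 4.555309 rad
V = θ·R_c·A = 4.555309·10.6517·537.5000 = 26080.570 mm³

Volume = 26080.570 mm³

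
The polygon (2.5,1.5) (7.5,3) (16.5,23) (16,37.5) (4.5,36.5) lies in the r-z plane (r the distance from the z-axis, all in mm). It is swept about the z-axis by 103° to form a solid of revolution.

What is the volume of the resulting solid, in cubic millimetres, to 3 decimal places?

Profile (r,z), 5 vertices: (2.5,1.5) (7.5,3) (16.5,23) (16,37.5) (4.5,36.5)
edge 0: (2.5,1.5)→(7.5,3)  cross = 2.5·3 − 7.5·1.5 = -3.7500; (r_i+r_j)·cross = 10·-3.7500 = -37.5000
edge 1: (7.5,3)→(16.5,23)  cross = 7.5·23 − 16.5·3 = 123.0000; (r_i+r_j)·cross = 24·123.0000 = 2952.0000
edge 2: (16.5,23)→(16,37.5)  cross = 16.5·37.5 − 16·23 = 250.7500; (r_i+r_j)·cross = 32.5·250.7500 = 8149.3750
edge 3: (16,37.5)→(4.5,36.5)  cross = 16·36.5 − 4.5·37.5 = 415.2500; (r_i+r_j)·cross = 20.5·415.2500 = 8512.6250
edge 4: (4.5,36.5)→(2.5,1.5)  cross = 4.5·1.5 − 2.5·36.5 = -84.5000; (r_i+r_j)·cross = 7·-84.5000 = -591.5000
Σcross = 700.7500 → A = |Σcross|/2 = 350.3750 mm²
Σ(r_i+r_j)·cross = 18985.0000 → first moment M = |Σ|/6 = 3164.1667
R_c = M/A = 3164.1667/350.3750 = 9.0308 mm
θ = 103° = 1.797689 rad
V = θ·R_c·A = 1.797689·9.0308·350.3750 = 5688.188 mm³

Volume = 5688.188 mm³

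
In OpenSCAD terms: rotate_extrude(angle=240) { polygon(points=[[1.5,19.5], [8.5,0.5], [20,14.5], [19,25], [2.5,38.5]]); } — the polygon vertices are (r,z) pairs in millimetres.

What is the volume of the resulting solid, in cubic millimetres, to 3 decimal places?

Volume = 17230.327 mm³

Profile (r,z), 5 vertices: (1.5,19.5) (8.5,0.5) (20,14.5) (19,25) (2.5,38.5)
edge 0: (1.5,19.5)→(8.5,0.5)  cross = 1.5·0.5 − 8.5·19.5 = -165.0000; (r_i+r_j)·cross = 10·-165.0000 = -1650.0000
edge 1: (8.5,0.5)→(20,14.5)  cross = 8.5·14.5 − 20·0.5 = 113.2500; (r_i+r_j)·cross = 28.5·113.2500 = 3227.6250
edge 2: (20,14.5)→(19,25)  cross = 20·25 − 19·14.5 = 224.5000; (r_i+r_j)·cross = 39·224.5000 = 8755.5000
edge 3: (19,25)→(2.5,38.5)  cross = 19·38.5 − 2.5·25 = 669.0000; (r_i+r_j)·cross = 21.5·669.0000 = 14383.5000
edge 4: (2.5,38.5)→(1.5,19.5)  cross = 2.5·19.5 − 1.5·38.5 = -9.0000; (r_i+r_j)·cross = 4·-9.0000 = -36.0000
Σcross = 832.7500 → A = |Σcross|/2 = 416.3750 mm²
Σ(r_i+r_j)·cross = 24680.6250 → first moment M = |Σ|/6 = 4113.4375
R_c = M/A = 4113.4375/416.3750 = 9.8792 mm
θ = 240° = 4.188790 rad
V = θ·R_c·A = 4.188790·9.8792·416.3750 = 17230.327 mm³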